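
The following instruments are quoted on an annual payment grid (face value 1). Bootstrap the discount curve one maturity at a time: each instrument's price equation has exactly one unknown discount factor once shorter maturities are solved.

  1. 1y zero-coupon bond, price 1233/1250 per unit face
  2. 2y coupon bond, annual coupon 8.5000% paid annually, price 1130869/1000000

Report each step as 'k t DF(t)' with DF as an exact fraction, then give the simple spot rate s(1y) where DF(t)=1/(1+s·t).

step 1 [1y] zero: DF = P = 1233/1250 ≈ 0.986400
step 2 [2y] bond c/1=17/200: DF=(1130869/1000000 − 17/200·(0.986400))/(1+17/200) = 193/200 ≈ 0.965000

1 1 1233/1250
2 2 193/200
s(1y) = (1/(1233/1250) − 1)/(1) = 17/1233 ≈ 1.3788%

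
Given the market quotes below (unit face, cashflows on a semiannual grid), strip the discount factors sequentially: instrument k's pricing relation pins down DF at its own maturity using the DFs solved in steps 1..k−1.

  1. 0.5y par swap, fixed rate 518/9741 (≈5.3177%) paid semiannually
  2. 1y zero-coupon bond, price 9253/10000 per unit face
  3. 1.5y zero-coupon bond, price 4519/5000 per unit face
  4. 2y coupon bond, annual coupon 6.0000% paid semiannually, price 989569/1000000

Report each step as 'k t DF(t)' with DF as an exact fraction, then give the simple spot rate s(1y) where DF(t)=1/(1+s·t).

1 1/2 9741/10000
2 1 9253/10000
3 3/2 4519/5000
4 2 8791/10000
s(1y) = (1/(9253/10000) − 1)/(1) = 747/9253 ≈ 8.0731%

step 1 [0.5y] swap r/2=259/9741: DF=(1 − 259/9741·(0))/(1+259/9741) = 9741/10000 ≈ 0.974100
step 2 [1y] zero: DF = P = 9253/10000 ≈ 0.925300
step 3 [1.5y] zero: DF = P = 4519/5000 ≈ 0.903800
step 4 [2y] bond c/2=3/100: DF=(989569/1000000 − 3/100·(0.974100+0.925300+0.903800))/(1+3/100) = 8791/10000 ≈ 0.879100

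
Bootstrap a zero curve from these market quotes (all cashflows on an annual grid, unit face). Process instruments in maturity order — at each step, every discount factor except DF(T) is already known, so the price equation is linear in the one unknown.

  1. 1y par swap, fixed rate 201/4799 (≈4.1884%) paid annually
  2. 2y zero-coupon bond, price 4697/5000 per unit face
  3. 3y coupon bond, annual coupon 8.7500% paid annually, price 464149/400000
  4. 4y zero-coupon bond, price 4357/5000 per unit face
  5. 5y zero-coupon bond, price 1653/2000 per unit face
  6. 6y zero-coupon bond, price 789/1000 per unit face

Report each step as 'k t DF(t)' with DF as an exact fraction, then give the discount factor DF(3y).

1 1 4799/5000
2 2 4697/5000
3 3 4571/5000
4 4 4357/5000
5 5 1653/2000
6 6 789/1000
DF(3y) = 4571/5000 ≈ 0.914200

step 1 [1y] swap r/1=201/4799: DF=(1 − 201/4799·(0))/(1+201/4799) = 4799/5000 ≈ 0.959800
step 2 [2y] zero: DF = P = 4697/5000 ≈ 0.939400
step 3 [3y] bond c/1=7/80: DF=(464149/400000 − 7/80·(0.959800+0.939400))/(1+7/80) = 4571/5000 ≈ 0.914200
step 4 [4y] zero: DF = P = 4357/5000 ≈ 0.871400
step 5 [5y] zero: DF = P = 1653/2000 ≈ 0.826500
step 6 [6y] zero: DF = P = 789/1000 ≈ 0.789000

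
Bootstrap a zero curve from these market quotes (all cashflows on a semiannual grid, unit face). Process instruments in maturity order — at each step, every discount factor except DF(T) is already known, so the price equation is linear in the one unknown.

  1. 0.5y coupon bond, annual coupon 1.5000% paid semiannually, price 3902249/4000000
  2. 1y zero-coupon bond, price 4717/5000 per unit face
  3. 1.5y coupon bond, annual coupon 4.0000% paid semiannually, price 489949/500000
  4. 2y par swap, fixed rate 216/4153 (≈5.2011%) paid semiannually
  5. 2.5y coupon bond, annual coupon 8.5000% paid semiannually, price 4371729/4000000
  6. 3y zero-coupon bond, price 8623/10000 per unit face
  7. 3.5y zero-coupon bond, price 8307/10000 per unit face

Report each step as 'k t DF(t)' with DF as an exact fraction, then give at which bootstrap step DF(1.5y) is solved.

step 1 [0.5y] bond c/2=3/400: DF=(3902249/4000000 − 3/400·(0))/(1+3/400) = 9683/10000 ≈ 0.968300
step 2 [1y] zero: DF = P = 4717/5000 ≈ 0.943400
step 3 [1.5y] bond c/2=1/50: DF=(489949/500000 − 1/50·(0.968300+0.943400))/(1+1/50) = 577/625 ≈ 0.923200
step 4 [2y] swap r/2=108/4153: DF=(1 − 108/4153·(0.968300+0.943400+0.923200))/(1+108/4153) = 2257/2500 ≈ 0.902800
step 5 [2.5y] bond c/2=17/400: DF=(4371729/4000000 − 17/400·(0.968300+0.943400+0.923200+0.902800))/(1+17/400) = 112/125 ≈ 0.896000
step 6 [3y] zero: DF = P = 8623/10000 ≈ 0.862300
step 7 [3.5y] zero: DF = P = 8307/10000 ≈ 0.830700

1 1/2 9683/10000
2 1 4717/5000
3 3/2 577/625
4 2 2257/2500
5 5/2 112/125
6 3 8623/10000
7 7/2 8307/10000
DF(1.5y) is solved at step 3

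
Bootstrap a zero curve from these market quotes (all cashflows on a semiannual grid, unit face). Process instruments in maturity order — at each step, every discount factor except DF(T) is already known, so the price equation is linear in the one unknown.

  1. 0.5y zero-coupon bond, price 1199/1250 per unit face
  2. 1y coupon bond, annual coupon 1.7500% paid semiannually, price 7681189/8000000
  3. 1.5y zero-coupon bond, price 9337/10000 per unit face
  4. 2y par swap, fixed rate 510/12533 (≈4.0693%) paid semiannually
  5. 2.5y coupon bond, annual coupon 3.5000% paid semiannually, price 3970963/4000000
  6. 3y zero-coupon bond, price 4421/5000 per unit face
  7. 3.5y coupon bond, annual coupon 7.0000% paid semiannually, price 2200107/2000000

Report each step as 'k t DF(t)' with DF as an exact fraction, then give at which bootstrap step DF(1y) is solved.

1 1/2 1199/1250
2 1 1887/2000
3 3/2 9337/10000
4 2 1847/2000
5 5/2 911/1000
6 3 4421/5000
7 7/2 7/8
DF(1y) is solved at step 2

step 1 [0.5y] zero: DF = P = 1199/1250 ≈ 0.959200
step 2 [1y] bond c/2=7/800: DF=(7681189/8000000 − 7/800·(0.959200))/(1+7/800) = 1887/2000 ≈ 0.943500
step 3 [1.5y] zero: DF = P = 9337/10000 ≈ 0.933700
step 4 [2y] swap r/2=255/12533: DF=(1 − 255/12533·(0.959200+0.943500+0.933700))/(1+255/12533) = 1847/2000 ≈ 0.923500
step 5 [2.5y] bond c/2=7/400: DF=(3970963/4000000 − 7/400·(0.959200+0.943500+0.933700+0.923500))/(1+7/400) = 911/1000 ≈ 0.911000
step 6 [3y] zero: DF = P = 4421/5000 ≈ 0.884200
step 7 [3.5y] bond c/2=7/200: DF=(2200107/2000000 − 7/200·(0.959200+0.943500+0.933700+0.923500+0.911000+0.884200))/(1+7/200) = 7/8 ≈ 0.875000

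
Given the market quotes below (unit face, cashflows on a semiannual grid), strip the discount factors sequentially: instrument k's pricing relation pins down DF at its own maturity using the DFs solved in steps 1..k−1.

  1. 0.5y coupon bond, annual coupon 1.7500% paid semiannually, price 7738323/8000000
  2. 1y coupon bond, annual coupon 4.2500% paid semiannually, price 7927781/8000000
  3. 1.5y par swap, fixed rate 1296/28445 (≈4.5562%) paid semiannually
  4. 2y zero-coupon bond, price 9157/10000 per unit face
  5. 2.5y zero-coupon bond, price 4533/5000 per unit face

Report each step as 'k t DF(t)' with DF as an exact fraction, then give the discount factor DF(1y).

1 1/2 9589/10000
2 1 594/625
3 3/2 1169/1250
4 2 9157/10000
5 5/2 4533/5000
DF(1y) = 594/625 ≈ 0.950400

step 1 [0.5y] bond c/2=7/800: DF=(7738323/8000000 − 7/800·(0))/(1+7/800) = 9589/10000 ≈ 0.958900
step 2 [1y] bond c/2=17/800: DF=(7927781/8000000 − 17/800·(0.958900))/(1+17/800) = 594/625 ≈ 0.950400
step 3 [1.5y] swap r/2=648/28445: DF=(1 − 648/28445·(0.958900+0.950400))/(1+648/28445) = 1169/1250 ≈ 0.935200
step 4 [2y] zero: DF = P = 9157/10000 ≈ 0.915700
step 5 [2.5y] zero: DF = P = 4533/5000 ≈ 0.906600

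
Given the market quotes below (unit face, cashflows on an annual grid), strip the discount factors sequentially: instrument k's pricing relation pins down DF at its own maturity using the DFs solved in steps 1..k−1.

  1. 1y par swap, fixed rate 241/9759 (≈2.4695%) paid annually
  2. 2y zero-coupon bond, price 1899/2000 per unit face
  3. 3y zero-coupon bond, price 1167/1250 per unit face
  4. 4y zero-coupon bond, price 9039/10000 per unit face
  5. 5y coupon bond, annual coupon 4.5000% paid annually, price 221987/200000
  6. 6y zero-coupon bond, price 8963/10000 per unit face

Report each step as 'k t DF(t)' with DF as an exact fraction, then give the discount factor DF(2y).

1 1 9759/10000
2 2 1899/2000
3 3 1167/1250
4 4 9039/10000
5 5 9001/10000
6 6 8963/10000
DF(2y) = 1899/2000 ≈ 0.949500

step 1 [1y] swap r/1=241/9759: DF=(1 − 241/9759·(0))/(1+241/9759) = 9759/10000 ≈ 0.975900
step 2 [2y] zero: DF = P = 1899/2000 ≈ 0.949500
step 3 [3y] zero: DF = P = 1167/1250 ≈ 0.933600
step 4 [4y] zero: DF = P = 9039/10000 ≈ 0.903900
step 5 [5y] bond c/1=9/200: DF=(221987/200000 − 9/200·(0.975900+0.949500+0.933600+0.903900))/(1+9/200) = 9001/10000 ≈ 0.900100
step 6 [6y] zero: DF = P = 8963/10000 ≈ 0.896300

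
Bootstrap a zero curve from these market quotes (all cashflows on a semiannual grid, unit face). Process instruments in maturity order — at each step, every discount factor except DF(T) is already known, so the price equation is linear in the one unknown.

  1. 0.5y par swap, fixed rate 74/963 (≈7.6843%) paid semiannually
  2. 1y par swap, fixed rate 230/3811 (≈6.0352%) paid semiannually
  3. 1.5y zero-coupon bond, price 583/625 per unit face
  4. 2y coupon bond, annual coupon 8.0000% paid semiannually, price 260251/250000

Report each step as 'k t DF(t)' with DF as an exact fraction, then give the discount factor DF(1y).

1 1/2 963/1000
2 1 377/400
3 3/2 583/625
4 2 4459/5000
DF(1y) = 377/400 ≈ 0.942500

step 1 [0.5y] swap r/2=37/963: DF=(1 − 37/963·(0))/(1+37/963) = 963/1000 ≈ 0.963000
step 2 [1y] swap r/2=115/3811: DF=(1 − 115/3811·(0.963000))/(1+115/3811) = 377/400 ≈ 0.942500
step 3 [1.5y] zero: DF = P = 583/625 ≈ 0.932800
step 4 [2y] bond c/2=1/25: DF=(260251/250000 − 1/25·(0.963000+0.942500+0.932800))/(1+1/25) = 4459/5000 ≈ 0.891800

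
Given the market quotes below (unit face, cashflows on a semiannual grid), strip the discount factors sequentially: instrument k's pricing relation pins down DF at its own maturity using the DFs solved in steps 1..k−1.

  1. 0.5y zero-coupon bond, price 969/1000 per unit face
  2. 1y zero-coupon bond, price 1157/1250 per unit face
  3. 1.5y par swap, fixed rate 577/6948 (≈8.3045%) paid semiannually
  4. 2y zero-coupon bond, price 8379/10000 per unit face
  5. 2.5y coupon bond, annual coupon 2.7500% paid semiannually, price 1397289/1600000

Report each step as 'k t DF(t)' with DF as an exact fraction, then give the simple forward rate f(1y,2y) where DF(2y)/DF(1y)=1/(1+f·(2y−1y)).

1 1/2 969/1000
2 1 1157/1250
3 3/2 4423/5000
4 2 8379/10000
5 5/2 2031/2500
f(1y,2y) = ((1157/1250)/(8379/10000) − 1)/(1) = 877/8379 ≈ 10.4666%

step 1 [0.5y] zero: DF = P = 969/1000 ≈ 0.969000
step 2 [1y] zero: DF = P = 1157/1250 ≈ 0.925600
step 3 [1.5y] swap r/2=577/13896: DF=(1 − 577/13896·(0.969000+0.925600))/(1+577/13896) = 4423/5000 ≈ 0.884600
step 4 [2y] zero: DF = P = 8379/10000 ≈ 0.837900
step 5 [2.5y] bond c/2=11/800: DF=(1397289/1600000 − 11/800·(0.969000+0.925600+0.884600+0.837900))/(1+11/800) = 2031/2500 ≈ 0.812400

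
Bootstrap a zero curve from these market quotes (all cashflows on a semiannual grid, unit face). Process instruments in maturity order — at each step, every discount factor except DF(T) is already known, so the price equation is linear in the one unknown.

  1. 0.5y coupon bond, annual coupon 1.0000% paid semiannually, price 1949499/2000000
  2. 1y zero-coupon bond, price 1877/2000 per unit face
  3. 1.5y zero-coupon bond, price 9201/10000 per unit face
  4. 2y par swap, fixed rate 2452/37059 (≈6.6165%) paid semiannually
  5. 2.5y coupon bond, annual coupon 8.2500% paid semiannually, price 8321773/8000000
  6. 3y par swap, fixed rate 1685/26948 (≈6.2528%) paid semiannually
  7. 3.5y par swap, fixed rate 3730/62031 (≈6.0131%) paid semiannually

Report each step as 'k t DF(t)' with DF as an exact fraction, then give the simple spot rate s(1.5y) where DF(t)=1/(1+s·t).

1 1/2 9699/10000
2 1 1877/2000
3 3/2 9201/10000
4 2 4387/5000
5 5/2 4261/5000
6 3 1663/2000
7 7/2 1627/2000
s(1.5y) = (1/(9201/10000) − 1)/(3/2) = 1598/27603 ≈ 5.7892%

step 1 [0.5y] bond c/2=1/200: DF=(1949499/2000000 − 1/200·(0))/(1+1/200) = 9699/10000 ≈ 0.969900
step 2 [1y] zero: DF = P = 1877/2000 ≈ 0.938500
step 3 [1.5y] zero: DF = P = 9201/10000 ≈ 0.920100
step 4 [2y] swap r/2=1226/37059: DF=(1 − 1226/37059·(0.969900+0.938500+0.920100))/(1+1226/37059) = 4387/5000 ≈ 0.877400
step 5 [2.5y] bond c/2=33/800: DF=(8321773/8000000 − 33/800·(0.969900+0.938500+0.920100+0.877400))/(1+33/800) = 4261/5000 ≈ 0.852200
step 6 [3y] swap r/2=1685/53896: DF=(1 − 1685/53896·(0.969900+0.938500+0.920100+0.877400+0.852200))/(1+1685/53896) = 1663/2000 ≈ 0.831500
step 7 [3.5y] swap r/2=1865/62031: DF=(1 − 1865/62031·(0.969900+0.938500+0.920100+0.877400+0.852200+0.831500))/(1+1865/62031) = 1627/2000 ≈ 0.813500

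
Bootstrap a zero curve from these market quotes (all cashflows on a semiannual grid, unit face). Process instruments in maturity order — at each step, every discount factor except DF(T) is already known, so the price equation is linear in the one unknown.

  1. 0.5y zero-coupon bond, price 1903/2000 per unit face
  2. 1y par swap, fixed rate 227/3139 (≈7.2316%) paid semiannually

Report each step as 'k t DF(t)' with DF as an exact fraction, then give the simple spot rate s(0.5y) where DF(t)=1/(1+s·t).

step 1 [0.5y] zero: DF = P = 1903/2000 ≈ 0.951500
step 2 [1y] swap r/2=227/6278: DF=(1 − 227/6278·(0.951500))/(1+227/6278) = 9319/10000 ≈ 0.931900

1 1/2 1903/2000
2 1 9319/10000
s(0.5y) = (1/(1903/2000) − 1)/(1/2) = 194/1903 ≈ 10.1944%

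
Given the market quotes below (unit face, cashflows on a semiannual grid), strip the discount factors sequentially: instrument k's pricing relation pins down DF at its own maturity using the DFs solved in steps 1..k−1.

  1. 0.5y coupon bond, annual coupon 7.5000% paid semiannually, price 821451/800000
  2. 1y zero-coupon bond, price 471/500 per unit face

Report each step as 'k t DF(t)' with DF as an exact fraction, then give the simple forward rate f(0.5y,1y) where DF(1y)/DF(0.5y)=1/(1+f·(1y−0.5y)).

step 1 [0.5y] bond c/2=3/80: DF=(821451/800000 − 3/80·(0))/(1+3/80) = 9897/10000 ≈ 0.989700
step 2 [1y] zero: DF = P = 471/500 ≈ 0.942000

1 1/2 9897/10000
2 1 471/500
f(0.5y,1y) = ((9897/10000)/(471/500) − 1)/(1/2) = 159/1570 ≈ 10.1274%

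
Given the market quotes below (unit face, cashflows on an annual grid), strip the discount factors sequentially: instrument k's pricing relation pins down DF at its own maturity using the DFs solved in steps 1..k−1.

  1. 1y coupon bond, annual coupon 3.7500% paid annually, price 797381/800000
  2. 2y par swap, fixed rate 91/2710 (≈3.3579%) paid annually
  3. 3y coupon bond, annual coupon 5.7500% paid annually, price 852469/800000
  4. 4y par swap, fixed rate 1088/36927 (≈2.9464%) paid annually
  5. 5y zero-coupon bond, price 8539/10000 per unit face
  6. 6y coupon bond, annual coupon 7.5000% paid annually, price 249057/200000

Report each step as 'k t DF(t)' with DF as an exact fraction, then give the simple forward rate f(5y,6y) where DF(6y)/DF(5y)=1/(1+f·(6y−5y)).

step 1 [1y] bond c/1=3/80: DF=(797381/800000 − 3/80·(0))/(1+3/80) = 9607/10000 ≈ 0.960700
step 2 [2y] swap r/1=91/2710: DF=(1 − 91/2710·(0.960700))/(1+91/2710) = 9363/10000 ≈ 0.936300
step 3 [3y] bond c/1=23/400: DF=(852469/800000 − 23/400·(0.960700+0.936300))/(1+23/400) = 1809/2000 ≈ 0.904500
step 4 [4y] swap r/1=1088/36927: DF=(1 − 1088/36927·(0.960700+0.936300+0.904500))/(1+1088/36927) = 557/625 ≈ 0.891200
step 5 [5y] zero: DF = P = 8539/10000 ≈ 0.853900
step 6 [6y] bond c/1=3/40: DF=(249057/200000 − 3/40·(0.960700+0.936300+0.904500+0.891200+0.853900))/(1+3/40) = 2103/2500 ≈ 0.841200

1 1 9607/10000
2 2 9363/10000
3 3 1809/2000
4 4 557/625
5 5 8539/10000
6 6 2103/2500
f(5y,6y) = ((8539/10000)/(2103/2500) − 1)/(1) = 127/8412 ≈ 1.5097%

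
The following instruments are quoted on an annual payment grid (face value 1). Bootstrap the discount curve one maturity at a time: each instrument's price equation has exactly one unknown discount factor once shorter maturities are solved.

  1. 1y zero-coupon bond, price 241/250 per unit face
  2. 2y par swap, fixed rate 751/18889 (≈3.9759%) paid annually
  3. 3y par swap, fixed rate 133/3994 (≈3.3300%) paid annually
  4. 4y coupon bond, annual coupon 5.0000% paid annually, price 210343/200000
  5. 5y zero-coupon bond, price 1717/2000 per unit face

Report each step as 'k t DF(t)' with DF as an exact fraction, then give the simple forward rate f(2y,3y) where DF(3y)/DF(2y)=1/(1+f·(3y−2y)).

1 1 241/250
2 2 9249/10000
3 3 9069/10000
4 4 1737/2000
5 5 1717/2000
f(2y,3y) = ((9249/10000)/(9069/10000) − 1)/(1) = 60/3023 ≈ 1.9848%

step 1 [1y] zero: DF = P = 241/250 ≈ 0.964000
step 2 [2y] swap r/1=751/18889: DF=(1 − 751/18889·(0.964000))/(1+751/18889) = 9249/10000 ≈ 0.924900
step 3 [3y] swap r/1=133/3994: DF=(1 − 133/3994·(0.964000+0.924900))/(1+133/3994) = 9069/10000 ≈ 0.906900
step 4 [4y] bond c/1=1/20: DF=(210343/200000 − 1/20·(0.964000+0.924900+0.906900))/(1+1/20) = 1737/2000 ≈ 0.868500
step 5 [5y] zero: DF = P = 1717/2000 ≈ 0.858500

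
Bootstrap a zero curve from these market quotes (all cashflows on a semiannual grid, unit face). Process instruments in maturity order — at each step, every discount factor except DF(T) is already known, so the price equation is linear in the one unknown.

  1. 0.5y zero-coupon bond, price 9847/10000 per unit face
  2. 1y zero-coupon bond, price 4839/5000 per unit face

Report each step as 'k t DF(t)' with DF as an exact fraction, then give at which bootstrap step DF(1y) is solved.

1 1/2 9847/10000
2 1 4839/5000
DF(1y) is solved at step 2

step 1 [0.5y] zero: DF = P = 9847/10000 ≈ 0.984700
step 2 [1y] zero: DF = P = 4839/5000 ≈ 0.967800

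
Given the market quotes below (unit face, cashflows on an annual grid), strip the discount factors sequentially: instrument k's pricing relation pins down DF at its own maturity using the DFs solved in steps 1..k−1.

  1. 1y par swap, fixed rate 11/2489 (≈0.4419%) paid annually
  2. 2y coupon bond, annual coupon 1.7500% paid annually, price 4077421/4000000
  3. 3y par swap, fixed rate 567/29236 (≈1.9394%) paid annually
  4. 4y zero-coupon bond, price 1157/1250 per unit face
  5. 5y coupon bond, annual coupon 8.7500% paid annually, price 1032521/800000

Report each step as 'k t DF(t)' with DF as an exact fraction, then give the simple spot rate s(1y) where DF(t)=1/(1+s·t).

step 1 [1y] swap r/1=11/2489: DF=(1 − 11/2489·(0))/(1+11/2489) = 2489/2500 ≈ 0.995600
step 2 [2y] bond c/1=7/400: DF=(4077421/4000000 − 7/400·(0.995600))/(1+7/400) = 9847/10000 ≈ 0.984700
step 3 [3y] swap r/1=567/29236: DF=(1 − 567/29236·(0.995600+0.984700))/(1+567/29236) = 9433/10000 ≈ 0.943300
step 4 [4y] zero: DF = P = 1157/1250 ≈ 0.925600
step 5 [5y] bond c/1=7/80: DF=(1032521/800000 − 7/80·(0.995600+0.984700+0.943300+0.925600))/(1+7/80) = 8771/10000 ≈ 0.877100

1 1 2489/2500
2 2 9847/10000
3 3 9433/10000
4 4 1157/1250
5 5 8771/10000
s(1y) = (1/(2489/2500) − 1)/(1) = 11/2489 ≈ 0.4419%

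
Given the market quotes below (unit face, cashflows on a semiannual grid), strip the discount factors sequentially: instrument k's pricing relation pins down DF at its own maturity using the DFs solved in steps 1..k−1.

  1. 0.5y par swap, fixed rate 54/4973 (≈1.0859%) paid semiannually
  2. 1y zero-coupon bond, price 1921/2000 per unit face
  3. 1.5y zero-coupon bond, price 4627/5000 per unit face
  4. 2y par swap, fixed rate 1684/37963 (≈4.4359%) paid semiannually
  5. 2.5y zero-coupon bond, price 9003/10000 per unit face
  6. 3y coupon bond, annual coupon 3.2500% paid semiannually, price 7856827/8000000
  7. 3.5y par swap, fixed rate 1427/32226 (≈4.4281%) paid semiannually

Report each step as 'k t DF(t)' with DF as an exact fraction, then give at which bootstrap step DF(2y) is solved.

1 1/2 4973/5000
2 1 1921/2000
3 3/2 4627/5000
4 2 4579/5000
5 5/2 9003/10000
6 3 8913/10000
7 7/2 8573/10000
DF(2y) is solved at step 4

step 1 [0.5y] swap r/2=27/4973: DF=(1 − 27/4973·(0))/(1+27/4973) = 4973/5000 ≈ 0.994600
step 2 [1y] zero: DF = P = 1921/2000 ≈ 0.960500
step 3 [1.5y] zero: DF = P = 4627/5000 ≈ 0.925400
step 4 [2y] swap r/2=842/37963: DF=(1 − 842/37963·(0.994600+0.960500+0.925400))/(1+842/37963) = 4579/5000 ≈ 0.915800
step 5 [2.5y] zero: DF = P = 9003/10000 ≈ 0.900300
step 6 [3y] bond c/2=13/800: DF=(7856827/8000000 − 13/800·(0.994600+0.960500+0.925400+0.915800+0.900300))/(1+13/800) = 8913/10000 ≈ 0.891300
step 7 [3.5y] swap r/2=1427/64452: DF=(1 − 1427/64452·(0.994600+0.960500+0.925400+0.915800+0.900300+0.891300))/(1+1427/64452) = 8573/10000 ≈ 0.857300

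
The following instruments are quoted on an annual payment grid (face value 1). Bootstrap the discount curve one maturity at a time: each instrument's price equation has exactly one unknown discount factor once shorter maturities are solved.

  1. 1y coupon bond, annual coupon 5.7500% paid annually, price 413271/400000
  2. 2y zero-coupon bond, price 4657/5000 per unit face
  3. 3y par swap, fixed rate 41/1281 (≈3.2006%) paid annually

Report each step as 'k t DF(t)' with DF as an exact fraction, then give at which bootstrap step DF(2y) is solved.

step 1 [1y] bond c/1=23/400: DF=(413271/400000 − 23/400·(0))/(1+23/400) = 977/1000 ≈ 0.977000
step 2 [2y] zero: DF = P = 4657/5000 ≈ 0.931400
step 3 [3y] swap r/1=41/1281: DF=(1 − 41/1281·(0.977000+0.931400))/(1+41/1281) = 4549/5000 ≈ 0.909800

1 1 977/1000
2 2 4657/5000
3 3 4549/5000
DF(2y) is solved at step 2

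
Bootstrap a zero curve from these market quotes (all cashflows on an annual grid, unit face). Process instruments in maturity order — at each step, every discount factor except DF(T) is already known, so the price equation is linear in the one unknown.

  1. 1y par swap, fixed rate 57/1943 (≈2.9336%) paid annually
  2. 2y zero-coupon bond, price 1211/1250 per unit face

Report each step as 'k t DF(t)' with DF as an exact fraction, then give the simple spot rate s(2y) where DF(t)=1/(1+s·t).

step 1 [1y] swap r/1=57/1943: DF=(1 − 57/1943·(0))/(1+57/1943) = 1943/2000 ≈ 0.971500
step 2 [2y] zero: DF = P = 1211/1250 ≈ 0.968800

1 1 1943/2000
2 2 1211/1250
s(2y) = (1/(1211/1250) − 1)/(2) = 39/2422 ≈ 1.6102%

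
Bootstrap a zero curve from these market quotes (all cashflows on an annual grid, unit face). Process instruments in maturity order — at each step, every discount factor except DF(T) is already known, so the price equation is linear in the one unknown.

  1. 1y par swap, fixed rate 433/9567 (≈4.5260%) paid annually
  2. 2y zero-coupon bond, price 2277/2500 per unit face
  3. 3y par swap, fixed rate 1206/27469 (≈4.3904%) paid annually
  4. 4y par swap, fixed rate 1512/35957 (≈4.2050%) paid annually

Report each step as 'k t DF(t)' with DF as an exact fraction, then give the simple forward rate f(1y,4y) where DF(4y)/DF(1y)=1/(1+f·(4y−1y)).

step 1 [1y] swap r/1=433/9567: DF=(1 − 433/9567·(0))/(1+433/9567) = 9567/10000 ≈ 0.956700
step 2 [2y] zero: DF = P = 2277/2500 ≈ 0.910800
step 3 [3y] swap r/1=1206/27469: DF=(1 − 1206/27469·(0.956700+0.910800))/(1+1206/27469) = 4397/5000 ≈ 0.879400
step 4 [4y] swap r/1=1512/35957: DF=(1 − 1512/35957·(0.956700+0.910800+0.879400))/(1+1512/35957) = 1061/1250 ≈ 0.848800

1 1 9567/10000
2 2 2277/2500
3 3 4397/5000
4 4 1061/1250
f(1y,4y) = ((9567/10000)/(1061/1250) − 1)/(3) = 1079/25464 ≈ 4.2374%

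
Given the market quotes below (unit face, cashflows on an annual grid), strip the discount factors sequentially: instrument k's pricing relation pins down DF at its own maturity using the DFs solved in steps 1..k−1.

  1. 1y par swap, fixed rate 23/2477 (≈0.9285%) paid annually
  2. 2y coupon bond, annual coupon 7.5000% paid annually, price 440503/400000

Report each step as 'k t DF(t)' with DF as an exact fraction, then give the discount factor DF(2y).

1 1 2477/2500
2 2 9553/10000
DF(2y) = 9553/10000 ≈ 0.955300

step 1 [1y] swap r/1=23/2477: DF=(1 − 23/2477·(0))/(1+23/2477) = 2477/2500 ≈ 0.990800
step 2 [2y] bond c/1=3/40: DF=(440503/400000 − 3/40·(0.990800))/(1+3/40) = 9553/10000 ≈ 0.955300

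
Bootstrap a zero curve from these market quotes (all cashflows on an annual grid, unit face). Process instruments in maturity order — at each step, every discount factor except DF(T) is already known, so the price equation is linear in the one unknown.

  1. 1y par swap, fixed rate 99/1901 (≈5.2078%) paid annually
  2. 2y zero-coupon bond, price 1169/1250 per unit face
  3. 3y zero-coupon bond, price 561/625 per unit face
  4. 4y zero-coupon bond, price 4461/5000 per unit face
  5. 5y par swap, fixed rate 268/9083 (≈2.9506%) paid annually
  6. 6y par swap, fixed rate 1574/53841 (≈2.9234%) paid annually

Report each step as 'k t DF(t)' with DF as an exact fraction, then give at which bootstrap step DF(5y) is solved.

1 1 1901/2000
2 2 1169/1250
3 3 561/625
4 4 4461/5000
5 5 433/500
6 6 4213/5000
DF(5y) is solved at step 5

step 1 [1y] swap r/1=99/1901: DF=(1 − 99/1901·(0))/(1+99/1901) = 1901/2000 ≈ 0.950500
step 2 [2y] zero: DF = P = 1169/1250 ≈ 0.935200
step 3 [3y] zero: DF = P = 561/625 ≈ 0.897600
step 4 [4y] zero: DF = P = 4461/5000 ≈ 0.892200
step 5 [5y] swap r/1=268/9083: DF=(1 − 268/9083·(0.950500+0.935200+0.897600+0.892200))/(1+268/9083) = 433/500 ≈ 0.866000
step 6 [6y] swap r/1=1574/53841: DF=(1 − 1574/53841·(0.950500+0.935200+0.897600+0.892200+0.866000))/(1+1574/53841) = 4213/5000 ≈ 0.842600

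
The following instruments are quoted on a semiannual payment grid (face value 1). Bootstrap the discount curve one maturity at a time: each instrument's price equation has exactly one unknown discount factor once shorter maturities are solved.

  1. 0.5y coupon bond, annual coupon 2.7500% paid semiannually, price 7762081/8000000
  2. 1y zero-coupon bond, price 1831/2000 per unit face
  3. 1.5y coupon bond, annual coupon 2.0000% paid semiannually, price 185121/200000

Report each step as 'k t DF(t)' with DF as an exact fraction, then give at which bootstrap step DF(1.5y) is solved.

1 1/2 9571/10000
2 1 1831/2000
3 3/2 8979/10000
DF(1.5y) is solved at step 3

step 1 [0.5y] bond c/2=11/800: DF=(7762081/8000000 − 11/800·(0))/(1+11/800) = 9571/10000 ≈ 0.957100
step 2 [1y] zero: DF = P = 1831/2000 ≈ 0.915500
step 3 [1.5y] bond c/2=1/100: DF=(185121/200000 − 1/100·(0.957100+0.915500))/(1+1/100) = 8979/10000 ≈ 0.897900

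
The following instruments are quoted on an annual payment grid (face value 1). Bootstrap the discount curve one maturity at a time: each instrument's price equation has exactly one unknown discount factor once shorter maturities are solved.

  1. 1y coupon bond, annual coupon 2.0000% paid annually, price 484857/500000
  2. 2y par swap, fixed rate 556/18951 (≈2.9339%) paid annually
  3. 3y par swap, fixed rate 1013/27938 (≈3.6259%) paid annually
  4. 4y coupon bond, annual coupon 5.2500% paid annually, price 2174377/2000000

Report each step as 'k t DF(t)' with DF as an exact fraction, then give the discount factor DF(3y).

step 1 [1y] bond c/1=1/50: DF=(484857/500000 − 1/50·(0))/(1+1/50) = 9507/10000 ≈ 0.950700
step 2 [2y] swap r/1=556/18951: DF=(1 − 556/18951·(0.950700))/(1+556/18951) = 2361/2500 ≈ 0.944400
step 3 [3y] swap r/1=1013/27938: DF=(1 − 1013/27938·(0.950700+0.944400))/(1+1013/27938) = 8987/10000 ≈ 0.898700
step 4 [4y] bond c/1=21/400: DF=(2174377/2000000 − 21/400·(0.950700+0.944400+0.898700))/(1+21/400) = 1117/1250 ≈ 0.893600

1 1 9507/10000
2 2 2361/2500
3 3 8987/10000
4 4 1117/1250
DF(3y) = 8987/10000 ≈ 0.898700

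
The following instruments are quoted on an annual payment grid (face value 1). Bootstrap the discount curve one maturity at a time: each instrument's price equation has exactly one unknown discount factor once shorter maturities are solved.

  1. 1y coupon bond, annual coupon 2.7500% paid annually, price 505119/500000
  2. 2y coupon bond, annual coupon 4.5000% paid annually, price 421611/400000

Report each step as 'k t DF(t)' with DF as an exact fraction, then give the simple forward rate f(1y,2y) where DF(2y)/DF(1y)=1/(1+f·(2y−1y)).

step 1 [1y] bond c/1=11/400: DF=(505119/500000 − 11/400·(0))/(1+11/400) = 1229/1250 ≈ 0.983200
step 2 [2y] bond c/1=9/200: DF=(421611/400000 − 9/200·(0.983200))/(1+9/200) = 9663/10000 ≈ 0.966300

1 1 1229/1250
2 2 9663/10000
f(1y,2y) = ((1229/1250)/(9663/10000) − 1)/(1) = 169/9663 ≈ 1.7489%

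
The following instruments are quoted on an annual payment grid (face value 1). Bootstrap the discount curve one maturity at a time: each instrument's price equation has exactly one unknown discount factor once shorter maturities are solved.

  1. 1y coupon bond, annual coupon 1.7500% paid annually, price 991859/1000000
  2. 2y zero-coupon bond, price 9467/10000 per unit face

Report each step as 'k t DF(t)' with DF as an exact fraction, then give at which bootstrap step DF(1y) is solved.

1 1 2437/2500
2 2 9467/10000
DF(1y) is solved at step 1

step 1 [1y] bond c/1=7/400: DF=(991859/1000000 − 7/400·(0))/(1+7/400) = 2437/2500 ≈ 0.974800
step 2 [2y] zero: DF = P = 9467/10000 ≈ 0.946700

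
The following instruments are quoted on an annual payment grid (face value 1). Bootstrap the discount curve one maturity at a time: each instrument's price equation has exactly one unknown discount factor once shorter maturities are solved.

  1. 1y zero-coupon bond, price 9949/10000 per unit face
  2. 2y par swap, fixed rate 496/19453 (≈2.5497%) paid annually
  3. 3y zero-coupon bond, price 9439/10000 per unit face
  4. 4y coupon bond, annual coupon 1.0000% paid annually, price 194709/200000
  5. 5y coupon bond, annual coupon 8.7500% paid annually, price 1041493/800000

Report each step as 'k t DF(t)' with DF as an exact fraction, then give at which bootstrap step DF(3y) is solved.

step 1 [1y] zero: DF = P = 9949/10000 ≈ 0.994900
step 2 [2y] swap r/1=496/19453: DF=(1 − 496/19453·(0.994900))/(1+496/19453) = 594/625 ≈ 0.950400
step 3 [3y] zero: DF = P = 9439/10000 ≈ 0.943900
step 4 [4y] bond c/1=1/100: DF=(194709/200000 − 1/100·(0.994900+0.950400+0.943900))/(1+1/100) = 9353/10000 ≈ 0.935300
step 5 [5y] bond c/1=7/80: DF=(1041493/800000 − 7/80·(0.994900+0.950400+0.943900+0.935300))/(1+7/80) = 4447/5000 ≈ 0.889400

1 1 9949/10000
2 2 594/625
3 3 9439/10000
4 4 9353/10000
5 5 4447/5000
DF(3y) is solved at step 3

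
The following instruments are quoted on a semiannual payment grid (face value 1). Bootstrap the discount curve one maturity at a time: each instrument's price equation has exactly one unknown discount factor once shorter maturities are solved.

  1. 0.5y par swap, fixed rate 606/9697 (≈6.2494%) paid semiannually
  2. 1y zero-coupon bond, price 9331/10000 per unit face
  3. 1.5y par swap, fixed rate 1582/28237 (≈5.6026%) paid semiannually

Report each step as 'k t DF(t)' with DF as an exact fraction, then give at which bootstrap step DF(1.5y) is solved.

step 1 [0.5y] swap r/2=303/9697: DF=(1 − 303/9697·(0))/(1+303/9697) = 9697/10000 ≈ 0.969700
step 2 [1y] zero: DF = P = 9331/10000 ≈ 0.933100
step 3 [1.5y] swap r/2=791/28237: DF=(1 − 791/28237·(0.969700+0.933100))/(1+791/28237) = 9209/10000 ≈ 0.920900

1 1/2 9697/10000
2 1 9331/10000
3 3/2 9209/10000
DF(1.5y) is solved at step 3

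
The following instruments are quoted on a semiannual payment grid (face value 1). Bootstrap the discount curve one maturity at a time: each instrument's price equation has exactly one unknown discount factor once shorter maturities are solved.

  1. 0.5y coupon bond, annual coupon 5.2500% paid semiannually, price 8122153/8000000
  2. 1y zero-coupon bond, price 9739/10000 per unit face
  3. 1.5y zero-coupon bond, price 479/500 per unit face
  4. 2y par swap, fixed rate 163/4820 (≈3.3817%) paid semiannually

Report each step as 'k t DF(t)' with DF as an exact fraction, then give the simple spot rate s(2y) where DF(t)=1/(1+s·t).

1 1/2 9893/10000
2 1 9739/10000
3 3/2 479/500
4 2 2337/2500
s(2y) = (1/(2337/2500) − 1)/(2) = 163/4674 ≈ 3.4874%

step 1 [0.5y] bond c/2=21/800: DF=(8122153/8000000 − 21/800·(0))/(1+21/800) = 9893/10000 ≈ 0.989300
step 2 [1y] zero: DF = P = 9739/10000 ≈ 0.973900
step 3 [1.5y] zero: DF = P = 479/500 ≈ 0.958000
step 4 [2y] swap r/2=163/9640: DF=(1 − 163/9640·(0.989300+0.973900+0.958000))/(1+163/9640) = 2337/2500 ≈ 0.934800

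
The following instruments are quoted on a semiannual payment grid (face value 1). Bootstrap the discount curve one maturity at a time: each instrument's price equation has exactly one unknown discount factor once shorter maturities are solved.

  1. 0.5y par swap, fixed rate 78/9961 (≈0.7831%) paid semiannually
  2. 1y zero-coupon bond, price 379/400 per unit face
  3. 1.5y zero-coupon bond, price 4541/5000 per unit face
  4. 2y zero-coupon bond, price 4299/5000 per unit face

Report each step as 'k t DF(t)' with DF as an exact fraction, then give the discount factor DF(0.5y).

step 1 [0.5y] swap r/2=39/9961: DF=(1 − 39/9961·(0))/(1+39/9961) = 9961/10000 ≈ 0.996100
step 2 [1y] zero: DF = P = 379/400 ≈ 0.947500
step 3 [1.5y] zero: DF = P = 4541/5000 ≈ 0.908200
step 4 [2y] zero: DF = P = 4299/5000 ≈ 0.859800

1 1/2 9961/10000
2 1 379/400
3 3/2 4541/5000
4 2 4299/5000
DF(0.5y) = 9961/10000 ≈ 0.996100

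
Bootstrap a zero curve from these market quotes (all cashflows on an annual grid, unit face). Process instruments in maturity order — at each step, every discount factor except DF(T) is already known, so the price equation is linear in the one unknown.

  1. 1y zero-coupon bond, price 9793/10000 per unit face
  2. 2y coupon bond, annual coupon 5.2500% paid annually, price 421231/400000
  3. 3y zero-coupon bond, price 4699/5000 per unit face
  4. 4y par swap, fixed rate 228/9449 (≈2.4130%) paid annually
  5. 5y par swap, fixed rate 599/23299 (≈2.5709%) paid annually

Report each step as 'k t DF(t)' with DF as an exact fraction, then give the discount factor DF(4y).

step 1 [1y] zero: DF = P = 9793/10000 ≈ 0.979300
step 2 [2y] bond c/1=21/400: DF=(421231/400000 − 21/400·(0.979300))/(1+21/400) = 9517/10000 ≈ 0.951700
step 3 [3y] zero: DF = P = 4699/5000 ≈ 0.939800
step 4 [4y] swap r/1=228/9449: DF=(1 − 228/9449·(0.979300+0.951700+0.939800))/(1+228/9449) = 568/625 ≈ 0.908800
step 5 [5y] swap r/1=599/23299: DF=(1 − 599/23299·(0.979300+0.951700+0.939800+0.908800))/(1+599/23299) = 4401/5000 ≈ 0.880200

1 1 9793/10000
2 2 9517/10000
3 3 4699/5000
4 4 568/625
5 5 4401/5000
DF(4y) = 568/625 ≈ 0.908800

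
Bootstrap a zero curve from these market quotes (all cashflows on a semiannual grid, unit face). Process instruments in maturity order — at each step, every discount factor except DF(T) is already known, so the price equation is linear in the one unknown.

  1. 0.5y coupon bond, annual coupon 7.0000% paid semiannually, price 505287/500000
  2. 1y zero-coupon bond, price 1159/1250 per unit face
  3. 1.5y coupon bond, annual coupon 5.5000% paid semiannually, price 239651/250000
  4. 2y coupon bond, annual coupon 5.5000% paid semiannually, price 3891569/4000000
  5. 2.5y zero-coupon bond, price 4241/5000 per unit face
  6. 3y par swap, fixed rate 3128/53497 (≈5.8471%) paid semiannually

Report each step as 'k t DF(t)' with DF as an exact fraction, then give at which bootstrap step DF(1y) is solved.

step 1 [0.5y] bond c/2=7/200: DF=(505287/500000 − 7/200·(0))/(1+7/200) = 2441/2500 ≈ 0.976400
step 2 [1y] zero: DF = P = 1159/1250 ≈ 0.927200
step 3 [1.5y] bond c/2=11/400: DF=(239651/250000 − 11/400·(0.976400+0.927200))/(1+11/400) = 441/500 ≈ 0.882000
step 4 [2y] bond c/2=11/400: DF=(3891569/4000000 − 11/400·(0.976400+0.927200+0.882000))/(1+11/400) = 8723/10000 ≈ 0.872300
step 5 [2.5y] zero: DF = P = 4241/5000 ≈ 0.848200
step 6 [3y] swap r/2=1564/53497: DF=(1 − 1564/53497·(0.976400+0.927200+0.882000+0.872300+0.848200))/(1+1564/53497) = 2109/2500 ≈ 0.843600

1 1/2 2441/2500
2 1 1159/1250
3 3/2 441/500
4 2 8723/10000
5 5/2 4241/5000
6 3 2109/2500
DF(1y) is solved at step 2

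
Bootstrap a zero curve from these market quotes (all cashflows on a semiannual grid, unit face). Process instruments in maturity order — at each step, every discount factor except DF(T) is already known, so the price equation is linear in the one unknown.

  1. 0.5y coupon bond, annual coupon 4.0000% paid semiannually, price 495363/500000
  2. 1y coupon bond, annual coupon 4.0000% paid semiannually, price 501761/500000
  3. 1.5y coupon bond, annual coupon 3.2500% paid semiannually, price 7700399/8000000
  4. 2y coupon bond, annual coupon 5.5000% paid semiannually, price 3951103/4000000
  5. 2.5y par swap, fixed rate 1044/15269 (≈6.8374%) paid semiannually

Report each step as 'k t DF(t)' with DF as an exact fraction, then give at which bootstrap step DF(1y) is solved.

step 1 [0.5y] bond c/2=1/50: DF=(495363/500000 − 1/50·(0))/(1+1/50) = 9713/10000 ≈ 0.971300
step 2 [1y] bond c/2=1/50: DF=(501761/500000 − 1/50·(0.971300))/(1+1/50) = 603/625 ≈ 0.964800
step 3 [1.5y] bond c/2=13/800: DF=(7700399/8000000 − 13/800·(0.971300+0.964800))/(1+13/800) = 4581/5000 ≈ 0.916200
step 4 [2y] bond c/2=11/400: DF=(3951103/4000000 − 11/400·(0.971300+0.964800+0.916200))/(1+11/400) = 177/200 ≈ 0.885000
step 5 [2.5y] swap r/2=522/15269: DF=(1 − 522/15269·(0.971300+0.964800+0.916200+0.885000))/(1+522/15269) = 4217/5000 ≈ 0.843400

1 1/2 9713/10000
2 1 603/625
3 3/2 4581/5000
4 2 177/200
5 5/2 4217/5000
DF(1y) is solved at step 2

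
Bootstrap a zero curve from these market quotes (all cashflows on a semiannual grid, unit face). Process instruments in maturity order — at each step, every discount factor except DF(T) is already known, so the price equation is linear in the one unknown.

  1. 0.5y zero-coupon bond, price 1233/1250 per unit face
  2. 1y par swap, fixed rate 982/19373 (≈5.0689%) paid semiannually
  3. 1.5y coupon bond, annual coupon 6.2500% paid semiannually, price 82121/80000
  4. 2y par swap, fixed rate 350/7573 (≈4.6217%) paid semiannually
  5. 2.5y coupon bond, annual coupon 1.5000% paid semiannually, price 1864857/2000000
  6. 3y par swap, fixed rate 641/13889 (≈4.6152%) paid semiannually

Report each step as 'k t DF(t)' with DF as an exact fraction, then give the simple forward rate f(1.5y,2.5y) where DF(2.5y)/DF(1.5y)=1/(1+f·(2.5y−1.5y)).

1 1/2 1233/1250
2 1 9509/10000
3 3/2 9367/10000
4 2 73/80
5 5/2 8973/10000
6 3 4359/5000
f(1.5y,2.5y) = ((9367/10000)/(8973/10000) − 1)/(1) = 394/8973 ≈ 4.3910%

step 1 [0.5y] zero: DF = P = 1233/1250 ≈ 0.986400
step 2 [1y] swap r/2=491/19373: DF=(1 − 491/19373·(0.986400))/(1+491/19373) = 9509/10000 ≈ 0.950900
step 3 [1.5y] bond c/2=1/32: DF=(82121/80000 − 1/32·(0.986400+0.950900))/(1+1/32) = 9367/10000 ≈ 0.936700
step 4 [2y] swap r/2=175/7573: DF=(1 − 175/7573·(0.986400+0.950900+0.936700))/(1+175/7573) = 73/80 ≈ 0.912500
step 5 [2.5y] bond c/2=3/400: DF=(1864857/2000000 − 3/400·(0.986400+0.950900+0.936700+0.912500))/(1+3/400) = 8973/10000 ≈ 0.897300
step 6 [3y] swap r/2=641/27778: DF=(1 − 641/27778·(0.986400+0.950900+0.936700+0.912500+0.897300))/(1+641/27778) = 4359/5000 ≈ 0.871800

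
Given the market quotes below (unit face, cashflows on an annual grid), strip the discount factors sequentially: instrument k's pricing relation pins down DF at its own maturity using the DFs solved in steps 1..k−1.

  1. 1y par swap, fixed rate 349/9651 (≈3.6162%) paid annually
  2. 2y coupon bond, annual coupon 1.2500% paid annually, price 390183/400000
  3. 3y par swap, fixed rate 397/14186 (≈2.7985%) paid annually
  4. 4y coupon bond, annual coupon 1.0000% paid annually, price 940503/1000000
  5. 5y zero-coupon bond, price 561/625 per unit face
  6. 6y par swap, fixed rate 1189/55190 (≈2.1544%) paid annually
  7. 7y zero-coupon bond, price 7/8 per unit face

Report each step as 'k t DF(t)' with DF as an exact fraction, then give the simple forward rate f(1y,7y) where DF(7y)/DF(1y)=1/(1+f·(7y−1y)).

step 1 [1y] swap r/1=349/9651: DF=(1 − 349/9651·(0))/(1+349/9651) = 9651/10000 ≈ 0.965100
step 2 [2y] bond c/1=1/80: DF=(390183/400000 − 1/80·(0.965100))/(1+1/80) = 1903/2000 ≈ 0.951500
step 3 [3y] swap r/1=397/14186: DF=(1 − 397/14186·(0.965100+0.951500))/(1+397/14186) = 4603/5000 ≈ 0.920600
step 4 [4y] bond c/1=1/100: DF=(940503/1000000 − 1/100·(0.965100+0.951500+0.920600))/(1+1/100) = 9031/10000 ≈ 0.903100
step 5 [5y] zero: DF = P = 561/625 ≈ 0.897600
step 6 [6y] swap r/1=1189/55190: DF=(1 − 1189/55190·(0.965100+0.951500+0.920600+0.903100+0.897600))/(1+1189/55190) = 8811/10000 ≈ 0.881100
step 7 [7y] zero: DF = P = 7/8 ≈ 0.875000

1 1 9651/10000
2 2 1903/2000
3 3 4603/5000
4 4 9031/10000
5 5 561/625
6 6 8811/10000
7 7 7/8
f(1y,7y) = ((9651/10000)/(7/8) − 1)/(6) = 901/52500 ≈ 1.7162%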